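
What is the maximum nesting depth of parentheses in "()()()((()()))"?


Input: "()()()((()()))"
Tracking depth:
  Position 0 '(': depth becomes 1
  Position 1 ')': depth becomes 0
  Position 2 '(': depth becomes 1
  Position 3 ')': depth becomes 0
  Position 4 '(': depth becomes 1
  Position 5 ')': depth becomes 0
  Position 6 '(': depth becomes 1
  Position 7 '(': depth becomes 2
  Position 8 '(': depth becomes 3
  Position 9 ')': depth becomes 2
  Position 10 '(': depth becomes 3
  Position 11 ')': depth becomes 2
  Position 12 ')': depth becomes 1
  Position 13 ')': depth becomes 0
Maximum depth reached: 3

3


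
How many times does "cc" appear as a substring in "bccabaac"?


Searching for "cc" in "bccabaac"
Scanning each position:
  Position 0: "bc" => no
  Position 1: "cc" => MATCH
  Position 2: "ca" => no
  Position 3: "ab" => no
  Position 4: "ba" => no
  Position 5: "aa" => no
  Position 6: "ac" => no
Total occurrences: 1

1


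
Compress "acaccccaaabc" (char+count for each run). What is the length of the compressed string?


Input: acaccccaaabc
Runs:
  'a' x 1 => "a1"
  'c' x 1 => "c1"
  'a' x 1 => "a1"
  'c' x 4 => "c4"
  'a' x 3 => "a3"
  'b' x 1 => "b1"
  'c' x 1 => "c1"
Compressed: "a1c1a1c4a3b1c1"
Compressed length: 14

14


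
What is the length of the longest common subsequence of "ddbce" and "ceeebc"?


LCS of "ddbce" and "ceeebc"
DP table:
           c    e    e    e    b    c
      0    0    0    0    0    0    0
  d   0    0    0    0    0    0    0
  d   0    0    0    0    0    0    0
  b   0    0    0    0    0    1    1
  c   0    1    1    1    1    1    2
  e   0    1    2    2    2    2    2
LCS length = dp[5][6] = 2

2


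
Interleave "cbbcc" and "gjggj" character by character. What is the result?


Interleaving "cbbcc" and "gjggj":
  Position 0: 'c' from first, 'g' from second => "cg"
  Position 1: 'b' from first, 'j' from second => "bj"
  Position 2: 'b' from first, 'g' from second => "bg"
  Position 3: 'c' from first, 'g' from second => "cg"
  Position 4: 'c' from first, 'j' from second => "cj"
Result: cgbjbgcgcj

cgbjbgcgcj


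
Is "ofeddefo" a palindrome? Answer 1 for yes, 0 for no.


Input: ofeddefo
Reversed: ofeddefo
  Compare pos 0 ('o') with pos 7 ('o'): match
  Compare pos 1 ('f') with pos 6 ('f'): match
  Compare pos 2 ('e') with pos 5 ('e'): match
  Compare pos 3 ('d') with pos 4 ('d'): match
Result: palindrome

1


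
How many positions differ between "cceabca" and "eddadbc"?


Comparing "cceabca" and "eddadbc" position by position:
  Position 0: 'c' vs 'e' => DIFFER
  Position 1: 'c' vs 'd' => DIFFER
  Position 2: 'e' vs 'd' => DIFFER
  Position 3: 'a' vs 'a' => same
  Position 4: 'b' vs 'd' => DIFFER
  Position 5: 'c' vs 'b' => DIFFER
  Position 6: 'a' vs 'c' => DIFFER
Positions that differ: 6

6


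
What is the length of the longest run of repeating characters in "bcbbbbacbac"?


Input: "bcbbbbacbac"
Scanning for longest run:
  Position 1 ('c'): new char, reset run to 1
  Position 2 ('b'): new char, reset run to 1
  Position 3 ('b'): continues run of 'b', length=2
  Position 4 ('b'): continues run of 'b', length=3
  Position 5 ('b'): continues run of 'b', length=4
  Position 6 ('a'): new char, reset run to 1
  Position 7 ('c'): new char, reset run to 1
  Position 8 ('b'): new char, reset run to 1
  Position 9 ('a'): new char, reset run to 1
  Position 10 ('c'): new char, reset run to 1
Longest run: 'b' with length 4

4


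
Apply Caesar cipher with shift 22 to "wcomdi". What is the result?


Caesar cipher: shift "wcomdi" by 22
  'w' (pos 22) + 22 = pos 18 = 's'
  'c' (pos 2) + 22 = pos 24 = 'y'
  'o' (pos 14) + 22 = pos 10 = 'k'
  'm' (pos 12) + 22 = pos 8 = 'i'
  'd' (pos 3) + 22 = pos 25 = 'z'
  'i' (pos 8) + 22 = pos 4 = 'e'
Result: sykize

sykize


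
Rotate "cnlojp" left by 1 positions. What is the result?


Input: "cnlojp", rotate left by 1
First 1 characters: "c"
Remaining characters: "nlojp"
Concatenate remaining + first: "nlojp" + "c" = "nlojpc"

nlojpc


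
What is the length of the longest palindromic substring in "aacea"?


Input: "aacea"
Checking substrings for palindromes:
  [0:2] "aa" (len 2) => palindrome
Longest palindromic substring: "aa" with length 2

2


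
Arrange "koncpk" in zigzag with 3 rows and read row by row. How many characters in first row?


Zigzag "koncpk" into 3 rows:
Placing characters:
  'k' => row 0
  'o' => row 1
  'n' => row 2
  'c' => row 1
  'p' => row 0
  'k' => row 1
Rows:
  Row 0: "kp"
  Row 1: "ock"
  Row 2: "n"
First row length: 2

2


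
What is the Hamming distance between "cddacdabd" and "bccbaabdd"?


Comparing "cddacdabd" and "bccbaabdd" position by position:
  Position 0: 'c' vs 'b' => differ
  Position 1: 'd' vs 'c' => differ
  Position 2: 'd' vs 'c' => differ
  Position 3: 'a' vs 'b' => differ
  Position 4: 'c' vs 'a' => differ
  Position 5: 'd' vs 'a' => differ
  Position 6: 'a' vs 'b' => differ
  Position 7: 'b' vs 'd' => differ
  Position 8: 'd' vs 'd' => same
Total differences (Hamming distance): 8

8


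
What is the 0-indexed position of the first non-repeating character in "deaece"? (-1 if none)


Input: deaece
Character frequencies:
  'a': 1
  'c': 1
  'd': 1
  'e': 3
Scanning left to right for freq == 1:
  Position 0 ('d'): unique! => answer = 0

0


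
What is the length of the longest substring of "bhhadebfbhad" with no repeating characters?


Input: "bhhadebfbhad"
Sliding window (track last position of each char):
  Position 0 ('b'): window [0,0] length 1 -- new best
  Position 1 ('h'): window [0,1] length 2 -- new best
  Position 2 ('h'): repeat (last at 1), move window start to 2
  Position 2 ('h'): window [2,2] length 1
  Position 3 ('a'): window [2,3] length 2
  Position 4 ('d'): window [2,4] length 3 -- new best
  Position 5 ('e'): window [2,5] length 4 -- new best
  Position 6 ('b'): window [2,6] length 5 -- new best
  Position 7 ('f'): window [2,7] length 6 -- new best
  Position 8 ('b'): repeat (last at 6), move window start to 7
  Position 8 ('b'): window [7,8] length 2
  Position 9 ('h'): window [7,9] length 3
  Position 10 ('a'): window [7,10] length 4
  Position 11 ('d'): window [7,11] length 5
Longest substring with no repeats: "hadebf" with length 6

6


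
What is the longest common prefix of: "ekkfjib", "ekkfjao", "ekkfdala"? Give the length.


Words: ekkfjib, ekkfjao, ekkfdala
  Position 0: all 'e' => match
  Position 1: all 'k' => match
  Position 2: all 'k' => match
  Position 3: all 'f' => match
  Position 4: ('j', 'j', 'd') => mismatch, stop
LCP = "ekkf" (length 4)

4


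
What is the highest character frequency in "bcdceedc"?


Input: bcdceedc
Character counts:
  'b': 1
  'c': 3
  'd': 2
  'e': 2
Maximum frequency: 3

3


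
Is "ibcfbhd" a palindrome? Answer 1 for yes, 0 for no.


Input: ibcfbhd
Reversed: dhbfcbi
  Compare pos 0 ('i') with pos 6 ('d'): MISMATCH
  Compare pos 1 ('b') with pos 5 ('h'): MISMATCH
  Compare pos 2 ('c') with pos 4 ('b'): MISMATCH
Result: not a palindrome

0


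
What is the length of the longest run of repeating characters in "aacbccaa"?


Input: "aacbccaa"
Scanning for longest run:
  Position 1 ('a'): continues run of 'a', length=2
  Position 2 ('c'): new char, reset run to 1
  Position 3 ('b'): new char, reset run to 1
  Position 4 ('c'): new char, reset run to 1
  Position 5 ('c'): continues run of 'c', length=2
  Position 6 ('a'): new char, reset run to 1
  Position 7 ('a'): continues run of 'a', length=2
Longest run: 'a' with length 2

2


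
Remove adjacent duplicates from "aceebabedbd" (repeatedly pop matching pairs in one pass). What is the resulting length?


Input: aceebabedbd
Stack-based adjacent duplicate removal:
  Read 'a': push. Stack: a
  Read 'c': push. Stack: ac
  Read 'e': push. Stack: ace
  Read 'e': matches stack top 'e' => pop. Stack: ac
  Read 'b': push. Stack: acb
  Read 'a': push. Stack: acba
  Read 'b': push. Stack: acbab
  Read 'e': push. Stack: acbabe
  Read 'd': push. Stack: acbabed
  Read 'b': push. Stack: acbabedb
  Read 'd': push. Stack: acbabedbd
Final stack: "acbabedbd" (length 9)

9


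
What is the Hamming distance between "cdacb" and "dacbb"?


Comparing "cdacb" and "dacbb" position by position:
  Position 0: 'c' vs 'd' => differ
  Position 1: 'd' vs 'a' => differ
  Position 2: 'a' vs 'c' => differ
  Position 3: 'c' vs 'b' => differ
  Position 4: 'b' vs 'b' => same
Total differences (Hamming distance): 4

4


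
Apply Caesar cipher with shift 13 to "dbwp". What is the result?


Caesar cipher: shift "dbwp" by 13
  'd' (pos 3) + 13 = pos 16 = 'q'
  'b' (pos 1) + 13 = pos 14 = 'o'
  'w' (pos 22) + 13 = pos 9 = 'j'
  'p' (pos 15) + 13 = pos 2 = 'c'
Result: qojc

qojc


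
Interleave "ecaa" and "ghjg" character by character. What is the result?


Interleaving "ecaa" and "ghjg":
  Position 0: 'e' from first, 'g' from second => "eg"
  Position 1: 'c' from first, 'h' from second => "ch"
  Position 2: 'a' from first, 'j' from second => "aj"
  Position 3: 'a' from first, 'g' from second => "ag"
Result: egchajag

egchajag


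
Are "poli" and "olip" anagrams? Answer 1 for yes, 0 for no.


Strings: "poli", "olip"
Sorted first:  ilop
Sorted second: ilop
Sorted forms match => anagrams

1


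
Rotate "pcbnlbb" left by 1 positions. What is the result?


Input: "pcbnlbb", rotate left by 1
First 1 characters: "p"
Remaining characters: "cbnlbb"
Concatenate remaining + first: "cbnlbb" + "p" = "cbnlbbp"

cbnlbbp


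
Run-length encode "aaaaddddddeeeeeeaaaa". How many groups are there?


Input: aaaaddddddeeeeeeaaaa
Scanning for consecutive runs:
  Group 1: 'a' x 4 (positions 0-3)
  Group 2: 'd' x 6 (positions 4-9)
  Group 3: 'e' x 6 (positions 10-15)
  Group 4: 'a' x 4 (positions 16-19)
Total groups: 4

4


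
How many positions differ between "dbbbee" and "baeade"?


Comparing "dbbbee" and "baeade" position by position:
  Position 0: 'd' vs 'b' => DIFFER
  Position 1: 'b' vs 'a' => DIFFER
  Position 2: 'b' vs 'e' => DIFFER
  Position 3: 'b' vs 'a' => DIFFER
  Position 4: 'e' vs 'd' => DIFFER
  Position 5: 'e' vs 'e' => same
Positions that differ: 5

5


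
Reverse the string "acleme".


Input: acleme
Reading characters right to left:
  Position 5: 'e'
  Position 4: 'm'
  Position 3: 'e'
  Position 2: 'l'
  Position 1: 'c'
  Position 0: 'a'
Reversed: emelca

emelca


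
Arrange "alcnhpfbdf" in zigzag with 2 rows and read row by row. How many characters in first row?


Zigzag "alcnhpfbdf" into 2 rows:
Placing characters:
  'a' => row 0
  'l' => row 1
  'c' => row 0
  'n' => row 1
  'h' => row 0
  'p' => row 1
  'f' => row 0
  'b' => row 1
  'd' => row 0
  'f' => row 1
Rows:
  Row 0: "achfd"
  Row 1: "lnpbf"
First row length: 5

5


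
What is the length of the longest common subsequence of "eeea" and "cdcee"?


LCS of "eeea" and "cdcee"
DP table:
           c    d    c    e    e
      0    0    0    0    0    0
  e   0    0    0    0    1    1
  e   0    0    0    0    1    2
  e   0    0    0    0    1    2
  a   0    0    0    0    1    2
LCS length = dp[4][5] = 2

2


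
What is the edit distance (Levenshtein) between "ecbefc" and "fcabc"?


Computing edit distance: "ecbefc" -> "fcabc"
DP table:
           f    c    a    b    c
      0    1    2    3    4    5
  e   1    1    2    3    4    5
  c   2    2    1    2    3    4
  b   3    3    2    2    2    3
  e   4    4    3    3    3    3
  f   5    4    4    4    4    4
  c   6    5    4    5    5    4
Edit distance = dp[6][5] = 4

4


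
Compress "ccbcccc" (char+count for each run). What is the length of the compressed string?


Input: ccbcccc
Runs:
  'c' x 2 => "c2"
  'b' x 1 => "b1"
  'c' x 4 => "c4"
Compressed: "c2b1c4"
Compressed length: 6

6


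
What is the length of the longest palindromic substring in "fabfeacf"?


Input: "fabfeacf"
Checking substrings for palindromes:
  No multi-char palindromic substrings found
Longest palindromic substring: "f" with length 1

1


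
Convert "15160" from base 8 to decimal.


Input: "15160" in base 8
Positional expansion:
  Digit '1' (value 1) x 8^4 = 4096
  Digit '5' (value 5) x 8^3 = 2560
  Digit '1' (value 1) x 8^2 = 64
  Digit '6' (value 6) x 8^1 = 48
  Digit '0' (value 0) x 8^0 = 0
Sum = 6768

6768


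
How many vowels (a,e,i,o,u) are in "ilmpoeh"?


Input: ilmpoeh
Checking each character:
  'i' at position 0: vowel (running total: 1)
  'l' at position 1: consonant
  'm' at position 2: consonant
  'p' at position 3: consonant
  'o' at position 4: vowel (running total: 2)
  'e' at position 5: vowel (running total: 3)
  'h' at position 6: consonant
Total vowels: 3

3


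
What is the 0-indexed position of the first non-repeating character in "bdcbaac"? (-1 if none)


Input: bdcbaac
Character frequencies:
  'a': 2
  'b': 2
  'c': 2
  'd': 1
Scanning left to right for freq == 1:
  Position 0 ('b'): freq=2, skip
  Position 1 ('d'): unique! => answer = 1

1


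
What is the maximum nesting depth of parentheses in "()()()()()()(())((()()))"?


Input: "()()()()()()(())((()()))"
Tracking depth:
  Position 0 '(': depth becomes 1
  Position 1 ')': depth becomes 0
  Position 2 '(': depth becomes 1
  Position 3 ')': depth becomes 0
  Position 4 '(': depth becomes 1
  Position 5 ')': depth becomes 0
  Position 6 '(': depth becomes 1
  Position 7 ')': depth becomes 0
  Position 8 '(': depth becomes 1
  Position 9 ')': depth becomes 0
  Position 10 '(': depth becomes 1
  Position 11 ')': depth becomes 0
  Position 12 '(': depth becomes 1
  Position 13 '(': depth becomes 2
  Position 14 ')': depth becomes 1
  Position 15 ')': depth becomes 0
  Position 16 '(': depth becomes 1
  Position 17 '(': depth becomes 2
  Position 18 '(': depth becomes 3
  Position 19 ')': depth becomes 2
  Position 20 '(': depth becomes 3
  Position 21 ')': depth becomes 2
  Position 22 ')': depth becomes 1
  Position 23 ')': depth becomes 0
Maximum depth reached: 3

3


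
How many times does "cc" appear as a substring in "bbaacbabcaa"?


Searching for "cc" in "bbaacbabcaa"
Scanning each position:
  Position 0: "bb" => no
  Position 1: "ba" => no
  Position 2: "aa" => no
  Position 3: "ac" => no
  Position 4: "cb" => no
  Position 5: "ba" => no
  Position 6: "ab" => no
  Position 7: "bc" => no
  Position 8: "ca" => no
  Position 9: "aa" => no
Total occurrences: 0

0


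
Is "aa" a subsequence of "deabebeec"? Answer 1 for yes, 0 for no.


Check if "aa" is a subsequence of "deabebeec"
Greedy scan:
  Position 0 ('d'): no match needed
  Position 1 ('e'): no match needed
  Position 2 ('a'): matches sub[0] = 'a'
  Position 3 ('b'): no match needed
  Position 4 ('e'): no match needed
  Position 5 ('b'): no match needed
  Position 6 ('e'): no match needed
  Position 7 ('e'): no match needed
  Position 8 ('c'): no match needed
Only matched 1/2 characters => not a subsequence

0


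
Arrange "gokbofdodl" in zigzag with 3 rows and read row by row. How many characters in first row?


Zigzag "gokbofdodl" into 3 rows:
Placing characters:
  'g' => row 0
  'o' => row 1
  'k' => row 2
  'b' => row 1
  'o' => row 0
  'f' => row 1
  'd' => row 2
  'o' => row 1
  'd' => row 0
  'l' => row 1
Rows:
  Row 0: "god"
  Row 1: "obfol"
  Row 2: "kd"
First row length: 3

3


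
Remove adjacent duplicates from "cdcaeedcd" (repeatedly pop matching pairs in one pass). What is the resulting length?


Input: cdcaeedcd
Stack-based adjacent duplicate removal:
  Read 'c': push. Stack: c
  Read 'd': push. Stack: cd
  Read 'c': push. Stack: cdc
  Read 'a': push. Stack: cdca
  Read 'e': push. Stack: cdcae
  Read 'e': matches stack top 'e' => pop. Stack: cdca
  Read 'd': push. Stack: cdcad
  Read 'c': push. Stack: cdcadc
  Read 'd': push. Stack: cdcadcd
Final stack: "cdcadcd" (length 7)

7


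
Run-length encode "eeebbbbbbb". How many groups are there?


Input: eeebbbbbbb
Scanning for consecutive runs:
  Group 1: 'e' x 3 (positions 0-2)
  Group 2: 'b' x 7 (positions 3-9)
Total groups: 2

2


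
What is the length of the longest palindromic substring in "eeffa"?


Input: "eeffa"
Checking substrings for palindromes:
  [0:2] "ee" (len 2) => palindrome
  [2:4] "ff" (len 2) => palindrome
Longest palindromic substring: "ee" with length 2

2


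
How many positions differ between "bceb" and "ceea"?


Comparing "bceb" and "ceea" position by position:
  Position 0: 'b' vs 'c' => DIFFER
  Position 1: 'c' vs 'e' => DIFFER
  Position 2: 'e' vs 'e' => same
  Position 3: 'b' vs 'a' => DIFFER
Positions that differ: 3

3


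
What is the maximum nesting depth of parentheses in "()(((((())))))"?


Input: "()(((((())))))"
Tracking depth:
  Position 0 '(': depth becomes 1
  Position 1 ')': depth becomes 0
  Position 2 '(': depth becomes 1
  Position 3 '(': depth becomes 2
  Position 4 '(': depth becomes 3
  Position 5 '(': depth becomes 4
  Position 6 '(': depth becomes 5
  Position 7 '(': depth becomes 6
  Position 8 ')': depth becomes 5
  Position 9 ')': depth becomes 4
  Position 10 ')': depth becomes 3
  Position 11 ')': depth becomes 2
  Position 12 ')': depth becomes 1
  Position 13 ')': depth becomes 0
Maximum depth reached: 6

6


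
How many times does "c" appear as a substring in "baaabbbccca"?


Searching for "c" in "baaabbbccca"
Scanning each position:
  Position 0: "b" => no
  Position 1: "a" => no
  Position 2: "a" => no
  Position 3: "a" => no
  Position 4: "b" => no
  Position 5: "b" => no
  Position 6: "b" => no
  Position 7: "c" => MATCH
  Position 8: "c" => MATCH
  Position 9: "c" => MATCH
  Position 10: "a" => no
Total occurrences: 3

3


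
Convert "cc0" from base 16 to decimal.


Input: "cc0" in base 16
Positional expansion:
  Digit 'c' (value 12) x 16^2 = 3072
  Digit 'c' (value 12) x 16^1 = 192
  Digit '0' (value 0) x 16^0 = 0
Sum = 3264

3264


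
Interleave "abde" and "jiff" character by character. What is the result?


Interleaving "abde" and "jiff":
  Position 0: 'a' from first, 'j' from second => "aj"
  Position 1: 'b' from first, 'i' from second => "bi"
  Position 2: 'd' from first, 'f' from second => "df"
  Position 3: 'e' from first, 'f' from second => "ef"
Result: ajbidfef

ajbidfef


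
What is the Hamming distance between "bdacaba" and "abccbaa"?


Comparing "bdacaba" and "abccbaa" position by position:
  Position 0: 'b' vs 'a' => differ
  Position 1: 'd' vs 'b' => differ
  Position 2: 'a' vs 'c' => differ
  Position 3: 'c' vs 'c' => same
  Position 4: 'a' vs 'b' => differ
  Position 5: 'b' vs 'a' => differ
  Position 6: 'a' vs 'a' => same
Total differences (Hamming distance): 5

5


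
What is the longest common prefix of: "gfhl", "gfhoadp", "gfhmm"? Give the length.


Words: gfhl, gfhoadp, gfhmm
  Position 0: all 'g' => match
  Position 1: all 'f' => match
  Position 2: all 'h' => match
  Position 3: ('l', 'o', 'm') => mismatch, stop
LCP = "gfh" (length 3)

3


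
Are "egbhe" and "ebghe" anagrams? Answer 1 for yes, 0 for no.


Strings: "egbhe", "ebghe"
Sorted first:  beegh
Sorted second: beegh
Sorted forms match => anagrams

1


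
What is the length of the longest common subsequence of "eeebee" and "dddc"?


LCS of "eeebee" and "dddc"
DP table:
           d    d    d    c
      0    0    0    0    0
  e   0    0    0    0    0
  e   0    0    0    0    0
  e   0    0    0    0    0
  b   0    0    0    0    0
  e   0    0    0    0    0
  e   0    0    0    0    0
LCS length = dp[6][4] = 0

0


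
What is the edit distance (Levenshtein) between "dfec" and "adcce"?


Computing edit distance: "dfec" -> "adcce"
DP table:
           a    d    c    c    e
      0    1    2    3    4    5
  d   1    1    1    2    3    4
  f   2    2    2    2    3    4
  e   3    3    3    3    3    3
  c   4    4    4    3    3    4
Edit distance = dp[4][5] = 4

4


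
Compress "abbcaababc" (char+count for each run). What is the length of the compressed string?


Input: abbcaababc
Runs:
  'a' x 1 => "a1"
  'b' x 2 => "b2"
  'c' x 1 => "c1"
  'a' x 2 => "a2"
  'b' x 1 => "b1"
  'a' x 1 => "a1"
  'b' x 1 => "b1"
  'c' x 1 => "c1"
Compressed: "a1b2c1a2b1a1b1c1"
Compressed length: 16

16


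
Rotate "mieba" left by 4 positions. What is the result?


Input: "mieba", rotate left by 4
First 4 characters: "mieb"
Remaining characters: "a"
Concatenate remaining + first: "a" + "mieb" = "amieb"

amieb


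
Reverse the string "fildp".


Input: fildp
Reading characters right to left:
  Position 4: 'p'
  Position 3: 'd'
  Position 2: 'l'
  Position 1: 'i'
  Position 0: 'f'
Reversed: pdlif

pdlif


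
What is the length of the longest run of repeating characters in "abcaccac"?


Input: "abcaccac"
Scanning for longest run:
  Position 1 ('b'): new char, reset run to 1
  Position 2 ('c'): new char, reset run to 1
  Position 3 ('a'): new char, reset run to 1
  Position 4 ('c'): new char, reset run to 1
  Position 5 ('c'): continues run of 'c', length=2
  Position 6 ('a'): new char, reset run to 1
  Position 7 ('c'): new char, reset run to 1
Longest run: 'c' with length 2

2


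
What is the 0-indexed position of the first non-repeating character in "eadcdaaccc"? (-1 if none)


Input: eadcdaaccc
Character frequencies:
  'a': 3
  'c': 4
  'd': 2
  'e': 1
Scanning left to right for freq == 1:
  Position 0 ('e'): unique! => answer = 0

0


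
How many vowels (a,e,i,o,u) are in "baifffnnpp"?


Input: baifffnnpp
Checking each character:
  'b' at position 0: consonant
  'a' at position 1: vowel (running total: 1)
  'i' at position 2: vowel (running total: 2)
  'f' at position 3: consonant
  'f' at position 4: consonant
  'f' at position 5: consonant
  'n' at position 6: consonant
  'n' at position 7: consonant
  'p' at position 8: consonant
  'p' at position 9: consonant
Total vowels: 2

2


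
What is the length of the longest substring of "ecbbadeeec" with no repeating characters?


Input: "ecbbadeeec"
Sliding window (track last position of each char):
  Position 0 ('e'): window [0,0] length 1 -- new best
  Position 1 ('c'): window [0,1] length 2 -- new best
  Position 2 ('b'): window [0,2] length 3 -- new best
  Position 3 ('b'): repeat (last at 2), move window start to 3
  Position 3 ('b'): window [3,3] length 1
  Position 4 ('a'): window [3,4] length 2
  Position 5 ('d'): window [3,5] length 3
  Position 6 ('e'): window [3,6] length 4 -- new best
  Position 7 ('e'): repeat (last at 6), move window start to 7
  Position 7 ('e'): window [7,7] length 1
  Position 8 ('e'): repeat (last at 7), move window start to 8
  Position 8 ('e'): window [8,8] length 1
  Position 9 ('c'): window [8,9] length 2
Longest substring with no repeats: "bade" with length 4

4


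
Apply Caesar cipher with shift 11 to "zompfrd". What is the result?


Caesar cipher: shift "zompfrd" by 11
  'z' (pos 25) + 11 = pos 10 = 'k'
  'o' (pos 14) + 11 = pos 25 = 'z'
  'm' (pos 12) + 11 = pos 23 = 'x'
  'p' (pos 15) + 11 = pos 0 = 'a'
  'f' (pos 5) + 11 = pos 16 = 'q'
  'r' (pos 17) + 11 = pos 2 = 'c'
  'd' (pos 3) + 11 = pos 14 = 'o'
Result: kzxaqco

kzxaqco


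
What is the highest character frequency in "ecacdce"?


Input: ecacdce
Character counts:
  'a': 1
  'c': 3
  'd': 1
  'e': 2
Maximum frequency: 3

3


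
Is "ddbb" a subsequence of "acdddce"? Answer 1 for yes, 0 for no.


Check if "ddbb" is a subsequence of "acdddce"
Greedy scan:
  Position 0 ('a'): no match needed
  Position 1 ('c'): no match needed
  Position 2 ('d'): matches sub[0] = 'd'
  Position 3 ('d'): matches sub[1] = 'd'
  Position 4 ('d'): no match needed
  Position 5 ('c'): no match needed
  Position 6 ('e'): no match needed
Only matched 2/4 characters => not a subsequence

0


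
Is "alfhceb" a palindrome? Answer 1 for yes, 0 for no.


Input: alfhceb
Reversed: bechfla
  Compare pos 0 ('a') with pos 6 ('b'): MISMATCH
  Compare pos 1 ('l') with pos 5 ('e'): MISMATCH
  Compare pos 2 ('f') with pos 4 ('c'): MISMATCH
Result: not a palindrome

0


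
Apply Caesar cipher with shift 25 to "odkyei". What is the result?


Caesar cipher: shift "odkyei" by 25
  'o' (pos 14) + 25 = pos 13 = 'n'
  'd' (pos 3) + 25 = pos 2 = 'c'
  'k' (pos 10) + 25 = pos 9 = 'j'
  'y' (pos 24) + 25 = pos 23 = 'x'
  'e' (pos 4) + 25 = pos 3 = 'd'
  'i' (pos 8) + 25 = pos 7 = 'h'
Result: ncjxdh

ncjxdh


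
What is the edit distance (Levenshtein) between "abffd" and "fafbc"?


Computing edit distance: "abffd" -> "fafbc"
DP table:
           f    a    f    b    c
      0    1    2    3    4    5
  a   1    1    1    2    3    4
  b   2    2    2    2    2    3
  f   3    2    3    2    3    3
  f   4    3    3    3    3    4
  d   5    4    4    4    4    4
Edit distance = dp[5][5] = 4

4


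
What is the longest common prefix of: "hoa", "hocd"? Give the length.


Words: hoa, hocd
  Position 0: all 'h' => match
  Position 1: all 'o' => match
  Position 2: ('a', 'c') => mismatch, stop
LCP = "ho" (length 2)

2


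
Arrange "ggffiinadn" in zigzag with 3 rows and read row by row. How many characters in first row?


Zigzag "ggffiinadn" into 3 rows:
Placing characters:
  'g' => row 0
  'g' => row 1
  'f' => row 2
  'f' => row 1
  'i' => row 0
  'i' => row 1
  'n' => row 2
  'a' => row 1
  'd' => row 0
  'n' => row 1
Rows:
  Row 0: "gid"
  Row 1: "gfian"
  Row 2: "fn"
First row length: 3

3


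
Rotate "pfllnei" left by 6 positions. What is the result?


Input: "pfllnei", rotate left by 6
First 6 characters: "pfllne"
Remaining characters: "i"
Concatenate remaining + first: "i" + "pfllne" = "ipfllne"

ipfllne


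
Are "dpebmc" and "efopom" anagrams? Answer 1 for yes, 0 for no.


Strings: "dpebmc", "efopom"
Sorted first:  bcdemp
Sorted second: efmoop
Differ at position 0: 'b' vs 'e' => not anagrams

0


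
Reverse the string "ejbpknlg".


Input: ejbpknlg
Reading characters right to left:
  Position 7: 'g'
  Position 6: 'l'
  Position 5: 'n'
  Position 4: 'k'
  Position 3: 'p'
  Position 2: 'b'
  Position 1: 'j'
  Position 0: 'e'
Reversed: glnkpbje

glnkpbje


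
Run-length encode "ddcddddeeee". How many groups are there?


Input: ddcddddeeee
Scanning for consecutive runs:
  Group 1: 'd' x 2 (positions 0-1)
  Group 2: 'c' x 1 (positions 2-2)
  Group 3: 'd' x 4 (positions 3-6)
  Group 4: 'e' x 4 (positions 7-10)
Total groups: 4

4


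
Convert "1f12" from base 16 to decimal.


Input: "1f12" in base 16
Positional expansion:
  Digit '1' (value 1) x 16^3 = 4096
  Digit 'f' (value 15) x 16^2 = 3840
  Digit '1' (value 1) x 16^1 = 16
  Digit '2' (value 2) x 16^0 = 2
Sum = 7954

7954


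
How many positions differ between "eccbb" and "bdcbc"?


Comparing "eccbb" and "bdcbc" position by position:
  Position 0: 'e' vs 'b' => DIFFER
  Position 1: 'c' vs 'd' => DIFFER
  Position 2: 'c' vs 'c' => same
  Position 3: 'b' vs 'b' => same
  Position 4: 'b' vs 'c' => DIFFER
Positions that differ: 3

3


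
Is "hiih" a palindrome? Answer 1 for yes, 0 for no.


Input: hiih
Reversed: hiih
  Compare pos 0 ('h') with pos 3 ('h'): match
  Compare pos 1 ('i') with pos 2 ('i'): match
Result: palindrome

1


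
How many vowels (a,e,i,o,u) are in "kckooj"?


Input: kckooj
Checking each character:
  'k' at position 0: consonant
  'c' at position 1: consonant
  'k' at position 2: consonant
  'o' at position 3: vowel (running total: 1)
  'o' at position 4: vowel (running total: 2)
  'j' at position 5: consonant
Total vowels: 2

2


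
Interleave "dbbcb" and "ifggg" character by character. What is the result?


Interleaving "dbbcb" and "ifggg":
  Position 0: 'd' from first, 'i' from second => "di"
  Position 1: 'b' from first, 'f' from second => "bf"
  Position 2: 'b' from first, 'g' from second => "bg"
  Position 3: 'c' from first, 'g' from second => "cg"
  Position 4: 'b' from first, 'g' from second => "bg"
Result: dibfbgcgbg

dibfbgcgbg


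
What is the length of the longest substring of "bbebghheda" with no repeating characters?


Input: "bbebghheda"
Sliding window (track last position of each char):
  Position 0 ('b'): window [0,0] length 1 -- new best
  Position 1 ('b'): repeat (last at 0), move window start to 1
  Position 1 ('b'): window [1,1] length 1
  Position 2 ('e'): window [1,2] length 2 -- new best
  Position 3 ('b'): repeat (last at 1), move window start to 2
  Position 3 ('b'): window [2,3] length 2
  Position 4 ('g'): window [2,4] length 3 -- new best
  Position 5 ('h'): window [2,5] length 4 -- new best
  Position 6 ('h'): repeat (last at 5), move window start to 6
  Position 6 ('h'): window [6,6] length 1
  Position 7 ('e'): window [6,7] length 2
  Position 8 ('d'): window [6,8] length 3
  Position 9 ('a'): window [6,9] length 4
Longest substring with no repeats: "ebgh" with length 4

4


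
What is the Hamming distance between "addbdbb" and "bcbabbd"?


Comparing "addbdbb" and "bcbabbd" position by position:
  Position 0: 'a' vs 'b' => differ
  Position 1: 'd' vs 'c' => differ
  Position 2: 'd' vs 'b' => differ
  Position 3: 'b' vs 'a' => differ
  Position 4: 'd' vs 'b' => differ
  Position 5: 'b' vs 'b' => same
  Position 6: 'b' vs 'd' => differ
Total differences (Hamming distance): 6

6


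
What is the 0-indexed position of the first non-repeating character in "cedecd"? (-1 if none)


Input: cedecd
Character frequencies:
  'c': 2
  'd': 2
  'e': 2
Scanning left to right for freq == 1:
  Position 0 ('c'): freq=2, skip
  Position 1 ('e'): freq=2, skip
  Position 2 ('d'): freq=2, skip
  Position 3 ('e'): freq=2, skip
  Position 4 ('c'): freq=2, skip
  Position 5 ('d'): freq=2, skip
  No unique character found => answer = -1

-1


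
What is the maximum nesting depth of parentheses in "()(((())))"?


Input: "()(((())))"
Tracking depth:
  Position 0 '(': depth becomes 1
  Position 1 ')': depth becomes 0
  Position 2 '(': depth becomes 1
  Position 3 '(': depth becomes 2
  Position 4 '(': depth becomes 3
  Position 5 '(': depth becomes 4
  Position 6 ')': depth becomes 3
  Position 7 ')': depth becomes 2
  Position 8 ')': depth becomes 1
  Position 9 ')': depth becomes 0
Maximum depth reached: 4

4


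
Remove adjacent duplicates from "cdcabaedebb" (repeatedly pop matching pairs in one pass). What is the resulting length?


Input: cdcabaedebb
Stack-based adjacent duplicate removal:
  Read 'c': push. Stack: c
  Read 'd': push. Stack: cd
  Read 'c': push. Stack: cdc
  Read 'a': push. Stack: cdca
  Read 'b': push. Stack: cdcab
  Read 'a': push. Stack: cdcaba
  Read 'e': push. Stack: cdcabae
  Read 'd': push. Stack: cdcabaed
  Read 'e': push. Stack: cdcabaede
  Read 'b': push. Stack: cdcabaedeb
  Read 'b': matches stack top 'b' => pop. Stack: cdcabaede
Final stack: "cdcabaede" (length 9)

9


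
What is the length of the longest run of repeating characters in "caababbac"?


Input: "caababbac"
Scanning for longest run:
  Position 1 ('a'): new char, reset run to 1
  Position 2 ('a'): continues run of 'a', length=2
  Position 3 ('b'): new char, reset run to 1
  Position 4 ('a'): new char, reset run to 1
  Position 5 ('b'): new char, reset run to 1
  Position 6 ('b'): continues run of 'b', length=2
  Position 7 ('a'): new char, reset run to 1
  Position 8 ('c'): new char, reset run to 1
Longest run: 'a' with length 2

2


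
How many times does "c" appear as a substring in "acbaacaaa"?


Searching for "c" in "acbaacaaa"
Scanning each position:
  Position 0: "a" => no
  Position 1: "c" => MATCH
  Position 2: "b" => no
  Position 3: "a" => no
  Position 4: "a" => no
  Position 5: "c" => MATCH
  Position 6: "a" => no
  Position 7: "a" => no
  Position 8: "a" => no
Total occurrences: 2

2


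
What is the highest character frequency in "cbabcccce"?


Input: cbabcccce
Character counts:
  'a': 1
  'b': 2
  'c': 5
  'e': 1
Maximum frequency: 5

5


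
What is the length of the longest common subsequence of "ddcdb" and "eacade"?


LCS of "ddcdb" and "eacade"
DP table:
           e    a    c    a    d    e
      0    0    0    0    0    0    0
  d   0    0    0    0    0    1    1
  d   0    0    0    0    0    1    1
  c   0    0    0    1    1    1    1
  d   0    0    0    1    1    2    2
  b   0    0    0    1    1    2    2
LCS length = dp[5][6] = 2

2


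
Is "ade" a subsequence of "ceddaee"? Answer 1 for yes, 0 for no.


Check if "ade" is a subsequence of "ceddaee"
Greedy scan:
  Position 0 ('c'): no match needed
  Position 1 ('e'): no match needed
  Position 2 ('d'): no match needed
  Position 3 ('d'): no match needed
  Position 4 ('a'): matches sub[0] = 'a'
  Position 5 ('e'): no match needed
  Position 6 ('e'): no match needed
Only matched 1/3 characters => not a subsequence

0


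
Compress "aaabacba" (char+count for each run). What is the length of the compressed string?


Input: aaabacba
Runs:
  'a' x 3 => "a3"
  'b' x 1 => "b1"
  'a' x 1 => "a1"
  'c' x 1 => "c1"
  'b' x 1 => "b1"
  'a' x 1 => "a1"
Compressed: "a3b1a1c1b1a1"
Compressed length: 12

12


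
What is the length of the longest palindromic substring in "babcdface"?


Input: "babcdface"
Checking substrings for palindromes:
  [0:3] "bab" (len 3) => palindrome
Longest palindromic substring: "bab" with length 3

3


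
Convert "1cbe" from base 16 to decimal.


Input: "1cbe" in base 16
Positional expansion:
  Digit '1' (value 1) x 16^3 = 4096
  Digit 'c' (value 12) x 16^2 = 3072
  Digit 'b' (value 11) x 16^1 = 176
  Digit 'e' (value 14) x 16^0 = 14
Sum = 7358

7358


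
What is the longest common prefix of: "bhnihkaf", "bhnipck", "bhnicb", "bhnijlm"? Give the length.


Words: bhnihkaf, bhnipck, bhnicb, bhnijlm
  Position 0: all 'b' => match
  Position 1: all 'h' => match
  Position 2: all 'n' => match
  Position 3: all 'i' => match
  Position 4: ('h', 'p', 'c', 'j') => mismatch, stop
LCP = "bhni" (length 4)

4


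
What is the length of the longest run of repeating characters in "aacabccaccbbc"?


Input: "aacabccaccbbc"
Scanning for longest run:
  Position 1 ('a'): continues run of 'a', length=2
  Position 2 ('c'): new char, reset run to 1
  Position 3 ('a'): new char, reset run to 1
  Position 4 ('b'): new char, reset run to 1
  Position 5 ('c'): new char, reset run to 1
  Position 6 ('c'): continues run of 'c', length=2
  Position 7 ('a'): new char, reset run to 1
  Position 8 ('c'): new char, reset run to 1
  Position 9 ('c'): continues run of 'c', length=2
  Position 10 ('b'): new char, reset run to 1
  Position 11 ('b'): continues run of 'b', length=2
  Position 12 ('c'): new char, reset run to 1
Longest run: 'a' with length 2

2


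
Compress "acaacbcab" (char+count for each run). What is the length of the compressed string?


Input: acaacbcab
Runs:
  'a' x 1 => "a1"
  'c' x 1 => "c1"
  'a' x 2 => "a2"
  'c' x 1 => "c1"
  'b' x 1 => "b1"
  'c' x 1 => "c1"
  'a' x 1 => "a1"
  'b' x 1 => "b1"
Compressed: "a1c1a2c1b1c1a1b1"
Compressed length: 16

16


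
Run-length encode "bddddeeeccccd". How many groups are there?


Input: bddddeeeccccd
Scanning for consecutive runs:
  Group 1: 'b' x 1 (positions 0-0)
  Group 2: 'd' x 4 (positions 1-4)
  Group 3: 'e' x 3 (positions 5-7)
  Group 4: 'c' x 4 (positions 8-11)
  Group 5: 'd' x 1 (positions 12-12)
Total groups: 5

5


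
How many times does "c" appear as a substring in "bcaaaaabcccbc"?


Searching for "c" in "bcaaaaabcccbc"
Scanning each position:
  Position 0: "b" => no
  Position 1: "c" => MATCH
  Position 2: "a" => no
  Position 3: "a" => no
  Position 4: "a" => no
  Position 5: "a" => no
  Position 6: "a" => no
  Position 7: "b" => no
  Position 8: "c" => MATCH
  Position 9: "c" => MATCH
  Position 10: "c" => MATCH
  Position 11: "b" => no
  Position 12: "c" => MATCH
Total occurrences: 5

5


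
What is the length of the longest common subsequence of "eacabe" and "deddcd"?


LCS of "eacabe" and "deddcd"
DP table:
           d    e    d    d    c    d
      0    0    0    0    0    0    0
  e   0    0    1    1    1    1    1
  a   0    0    1    1    1    1    1
  c   0    0    1    1    1    2    2
  a   0    0    1    1    1    2    2
  b   0    0    1    1    1    2    2
  e   0    0    1    1    1    2    2
LCS length = dp[6][6] = 2

2


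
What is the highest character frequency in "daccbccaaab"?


Input: daccbccaaab
Character counts:
  'a': 4
  'b': 2
  'c': 4
  'd': 1
Maximum frequency: 4

4


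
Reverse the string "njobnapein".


Input: njobnapein
Reading characters right to left:
  Position 9: 'n'
  Position 8: 'i'
  Position 7: 'e'
  Position 6: 'p'
  Position 5: 'a'
  Position 4: 'n'
  Position 3: 'b'
  Position 2: 'o'
  Position 1: 'j'
  Position 0: 'n'
Reversed: niepanbojn

niepanbojn


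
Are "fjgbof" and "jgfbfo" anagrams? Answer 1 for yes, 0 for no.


Strings: "fjgbof", "jgfbfo"
Sorted first:  bffgjo
Sorted second: bffgjo
Sorted forms match => anagrams

1


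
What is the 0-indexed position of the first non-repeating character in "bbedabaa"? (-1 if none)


Input: bbedabaa
Character frequencies:
  'a': 3
  'b': 3
  'd': 1
  'e': 1
Scanning left to right for freq == 1:
  Position 0 ('b'): freq=3, skip
  Position 1 ('b'): freq=3, skip
  Position 2 ('e'): unique! => answer = 2

2


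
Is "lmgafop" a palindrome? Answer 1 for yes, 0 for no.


Input: lmgafop
Reversed: pofagml
  Compare pos 0 ('l') with pos 6 ('p'): MISMATCH
  Compare pos 1 ('m') with pos 5 ('o'): MISMATCH
  Compare pos 2 ('g') with pos 4 ('f'): MISMATCH
Result: not a palindrome

0


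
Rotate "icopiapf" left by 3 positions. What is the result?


Input: "icopiapf", rotate left by 3
First 3 characters: "ico"
Remaining characters: "piapf"
Concatenate remaining + first: "piapf" + "ico" = "piapfico"

piapfico


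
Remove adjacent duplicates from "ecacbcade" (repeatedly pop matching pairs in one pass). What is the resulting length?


Input: ecacbcade
Stack-based adjacent duplicate removal:
  Read 'e': push. Stack: e
  Read 'c': push. Stack: ec
  Read 'a': push. Stack: eca
  Read 'c': push. Stack: ecac
  Read 'b': push. Stack: ecacb
  Read 'c': push. Stack: ecacbc
  Read 'a': push. Stack: ecacbca
  Read 'd': push. Stack: ecacbcad
  Read 'e': push. Stack: ecacbcade
Final stack: "ecacbcade" (length 9)

9


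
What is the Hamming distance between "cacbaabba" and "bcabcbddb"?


Comparing "cacbaabba" and "bcabcbddb" position by position:
  Position 0: 'c' vs 'b' => differ
  Position 1: 'a' vs 'c' => differ
  Position 2: 'c' vs 'a' => differ
  Position 3: 'b' vs 'b' => same
  Position 4: 'a' vs 'c' => differ
  Position 5: 'a' vs 'b' => differ
  Position 6: 'b' vs 'd' => differ
  Position 7: 'b' vs 'd' => differ
  Position 8: 'a' vs 'b' => differ
Total differences (Hamming distance): 8

8


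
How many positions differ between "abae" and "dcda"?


Comparing "abae" and "dcda" position by position:
  Position 0: 'a' vs 'd' => DIFFER
  Position 1: 'b' vs 'c' => DIFFER
  Position 2: 'a' vs 'd' => DIFFER
  Position 3: 'e' vs 'a' => DIFFER
Positions that differ: 4

4


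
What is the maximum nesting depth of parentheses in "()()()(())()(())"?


Input: "()()()(())()(())"
Tracking depth:
  Position 0 '(': depth becomes 1
  Position 1 ')': depth becomes 0
  Position 2 '(': depth becomes 1
  Position 3 ')': depth becomes 0
  Position 4 '(': depth becomes 1
  Position 5 ')': depth becomes 0
  Position 6 '(': depth becomes 1
  Position 7 '(': depth becomes 2
  Position 8 ')': depth becomes 1
  Position 9 ')': depth becomes 0
  Position 10 '(': depth becomes 1
  Position 11 ')': depth becomes 0
  Position 12 '(': depth becomes 1
  Position 13 '(': depth becomes 2
  Position 14 ')': depth becomes 1
  Position 15 ')': depth becomes 0
Maximum depth reached: 2

2


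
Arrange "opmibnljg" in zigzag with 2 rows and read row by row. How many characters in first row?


Zigzag "opmibnljg" into 2 rows:
Placing characters:
  'o' => row 0
  'p' => row 1
  'm' => row 0
  'i' => row 1
  'b' => row 0
  'n' => row 1
  'l' => row 0
  'j' => row 1
  'g' => row 0
Rows:
  Row 0: "omblg"
  Row 1: "pinj"
First row length: 5

5


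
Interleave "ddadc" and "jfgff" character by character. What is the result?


Interleaving "ddadc" and "jfgff":
  Position 0: 'd' from first, 'j' from second => "dj"
  Position 1: 'd' from first, 'f' from second => "df"
  Position 2: 'a' from first, 'g' from second => "ag"
  Position 3: 'd' from first, 'f' from second => "df"
  Position 4: 'c' from first, 'f' from second => "cf"
Result: djdfagdfcf

djdfagdfcf
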